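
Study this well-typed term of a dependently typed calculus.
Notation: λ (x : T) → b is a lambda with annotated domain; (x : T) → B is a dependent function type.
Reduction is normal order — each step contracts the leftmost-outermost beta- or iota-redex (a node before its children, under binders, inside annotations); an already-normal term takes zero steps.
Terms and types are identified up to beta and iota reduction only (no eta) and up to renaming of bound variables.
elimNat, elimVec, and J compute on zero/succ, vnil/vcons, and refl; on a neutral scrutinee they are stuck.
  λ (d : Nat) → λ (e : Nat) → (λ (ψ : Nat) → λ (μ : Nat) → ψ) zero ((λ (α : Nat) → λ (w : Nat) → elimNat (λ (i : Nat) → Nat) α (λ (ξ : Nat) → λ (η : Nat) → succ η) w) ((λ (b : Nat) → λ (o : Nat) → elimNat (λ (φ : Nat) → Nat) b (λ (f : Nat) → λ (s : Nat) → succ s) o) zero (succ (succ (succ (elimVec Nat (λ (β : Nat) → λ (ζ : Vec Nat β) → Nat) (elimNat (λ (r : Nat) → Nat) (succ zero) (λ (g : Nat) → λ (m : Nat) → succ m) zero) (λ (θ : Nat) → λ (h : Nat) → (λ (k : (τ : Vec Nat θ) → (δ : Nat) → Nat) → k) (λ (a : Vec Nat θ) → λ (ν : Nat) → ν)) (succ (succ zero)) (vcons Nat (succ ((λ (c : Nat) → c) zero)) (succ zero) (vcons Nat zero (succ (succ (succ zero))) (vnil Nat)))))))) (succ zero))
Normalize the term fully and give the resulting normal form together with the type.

resulting normal form:
  λ (d : Nat) → λ (e : Nat) → zero
type:
  (d : Nat) → (e : Nat) → Nat


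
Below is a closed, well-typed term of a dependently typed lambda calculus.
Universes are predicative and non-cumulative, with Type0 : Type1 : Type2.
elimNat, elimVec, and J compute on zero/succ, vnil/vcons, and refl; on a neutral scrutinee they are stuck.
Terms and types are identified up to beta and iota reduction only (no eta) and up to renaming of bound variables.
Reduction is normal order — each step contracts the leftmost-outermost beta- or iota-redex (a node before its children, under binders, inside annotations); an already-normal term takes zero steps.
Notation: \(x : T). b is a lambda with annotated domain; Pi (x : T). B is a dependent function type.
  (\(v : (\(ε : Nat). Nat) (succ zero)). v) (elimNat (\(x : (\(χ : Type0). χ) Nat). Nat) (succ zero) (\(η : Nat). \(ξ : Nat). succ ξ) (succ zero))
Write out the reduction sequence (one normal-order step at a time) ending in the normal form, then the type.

reduction (normal order):
  (\(v : (\(ε : Nat). Nat) (succ zero)). v) (elimNat (\(x : (\(χ : Type0). χ) Nat). Nat) (succ zero) (\(η : Nat). \(ξ : Nat). succ ξ) (succ zero))
  ~> elimNat (\(v : (\(ε : Type0). ε) Nat). Nat) (succ zero) (\(x : Nat). \(χ : Nat). succ χ) (succ zero)
  ~> (\(v : Nat). \(ε : Nat). succ ε) zero (elimNat (\(x : (\(χ : Type0). χ) Nat). Nat) (succ zero) (\(η : Nat). \(ξ : Nat). succ ξ) zero)
  ~> (\(v : Nat). succ v) (elimNat (\(ε : (\(x : Type0). x) Nat). Nat) (succ zero) (\(χ : Nat). \(η : Nat). succ η) zero)
  ~> succ (elimNat (\(v : (\(ε : Type0). ε) Nat). Nat) (succ zero) (\(x : Nat). \(χ : Nat). succ χ) zero)
  ~> succ (succ zero)
inferred type:
  Nat


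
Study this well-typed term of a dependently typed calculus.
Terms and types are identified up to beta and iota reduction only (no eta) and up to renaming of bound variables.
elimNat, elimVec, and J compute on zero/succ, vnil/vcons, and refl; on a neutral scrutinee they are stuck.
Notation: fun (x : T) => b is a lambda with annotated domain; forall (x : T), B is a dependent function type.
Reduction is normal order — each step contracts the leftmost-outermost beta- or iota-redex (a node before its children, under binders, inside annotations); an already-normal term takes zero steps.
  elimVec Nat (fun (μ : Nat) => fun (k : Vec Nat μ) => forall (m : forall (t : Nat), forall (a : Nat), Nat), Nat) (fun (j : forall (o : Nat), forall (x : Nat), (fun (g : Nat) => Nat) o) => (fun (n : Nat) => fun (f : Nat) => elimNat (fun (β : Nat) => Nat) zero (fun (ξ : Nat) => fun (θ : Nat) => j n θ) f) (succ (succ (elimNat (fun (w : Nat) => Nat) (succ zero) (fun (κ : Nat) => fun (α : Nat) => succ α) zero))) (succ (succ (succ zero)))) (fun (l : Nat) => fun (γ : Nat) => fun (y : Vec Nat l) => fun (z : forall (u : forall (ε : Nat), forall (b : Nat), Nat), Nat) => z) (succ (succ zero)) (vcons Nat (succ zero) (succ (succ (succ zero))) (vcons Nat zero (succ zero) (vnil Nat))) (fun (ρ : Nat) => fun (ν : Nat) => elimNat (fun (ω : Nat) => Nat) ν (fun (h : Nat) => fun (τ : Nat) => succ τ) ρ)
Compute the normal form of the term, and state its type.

normal form:
  succ (succ (succ (succ (succ (succ (succ (succ (succ zero))))))))
type:
  Nat


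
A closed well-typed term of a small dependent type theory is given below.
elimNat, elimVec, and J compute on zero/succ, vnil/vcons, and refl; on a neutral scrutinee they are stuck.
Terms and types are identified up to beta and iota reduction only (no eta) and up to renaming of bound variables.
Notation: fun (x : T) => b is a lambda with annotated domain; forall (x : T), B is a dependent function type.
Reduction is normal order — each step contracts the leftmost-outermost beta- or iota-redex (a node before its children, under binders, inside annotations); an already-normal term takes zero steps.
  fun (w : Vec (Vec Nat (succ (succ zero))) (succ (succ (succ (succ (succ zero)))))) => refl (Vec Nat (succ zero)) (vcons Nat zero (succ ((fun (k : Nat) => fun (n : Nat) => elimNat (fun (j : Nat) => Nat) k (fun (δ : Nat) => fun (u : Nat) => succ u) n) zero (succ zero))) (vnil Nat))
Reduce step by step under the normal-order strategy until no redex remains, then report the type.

normal-order reduction:
  fun (w : Vec (Vec Nat (succ (succ zero))) (succ (succ (succ (succ (succ zero)))))) => refl (Vec Nat (succ zero)) (vcons Nat zero (succ ((fun (k : Nat) => fun (n : Nat) => elimNat (fun (j : Nat) => Nat) k (fun (δ : Nat) => fun (u : Nat) => succ u) n) zero (succ zero))) (vnil Nat))
  ~> fun (w : Vec (Vec Nat (succ (succ zero))) (succ (succ (succ (succ (succ zero)))))) => refl (Vec Nat (succ zero)) (vcons Nat zero (succ ((fun (k : Nat) => elimNat (fun (n : Nat) => Nat) zero (fun (j : Nat) => fun (δ : Nat) => succ δ) k) (succ zero))) (vnil Nat))
  ~> fun (w : Vec (Vec Nat (succ (succ zero))) (succ (succ (succ (succ (succ zero)))))) => refl (Vec Nat (succ zero)) (vcons Nat zero (succ (elimNat (fun (k : Nat) => Nat) zero (fun (n : Nat) => fun (j : Nat) => succ j) (succ zero))) (vnil Nat))
  ~> fun (w : Vec (Vec Nat (succ (succ zero))) (succ (succ (succ (succ (succ zero)))))) => refl (Vec Nat (succ zero)) (vcons Nat zero (succ ((fun (k : Nat) => fun (n : Nat) => succ n) zero (elimNat (fun (j : Nat) => Nat) zero (fun (δ : Nat) => fun (u : Nat) => succ u) zero))) (vnil Nat))
  ~> fun (w : Vec (Vec Nat (succ (succ zero))) (succ (succ (succ (succ (succ zero)))))) => refl (Vec Nat (succ zero)) (vcons Nat zero (succ ((fun (k : Nat) => succ k) (elimNat (fun (n : Nat) => Nat) zero (fun (j : Nat) => fun (δ : Nat) => succ δ) zero))) (vnil Nat))
  ~> fun (w : Vec (Vec Nat (succ (succ zero))) (succ (succ (succ (succ (succ zero)))))) => refl (Vec Nat (succ zero)) (vcons Nat zero (succ (succ (elimNat (fun (k : Nat) => Nat) zero (fun (n : Nat) => fun (j : Nat) => succ j) zero))) (vnil Nat))
  ~> fun (w : Vec (Vec Nat (succ (succ zero))) (succ (succ (succ (succ (succ zero)))))) => refl (Vec Nat (succ zero)) (vcons Nat zero (succ (succ zero)) (vnil Nat))
type:
  forall (w : Vec (Vec Nat (succ (succ zero))) (succ (succ (succ (succ (succ zero)))))), Eq (Vec Nat (succ zero)) (vcons Nat zero (succ (succ zero)) (vnil Nat)) (vcons Nat zero (succ (succ zero)) (vnil Nat))


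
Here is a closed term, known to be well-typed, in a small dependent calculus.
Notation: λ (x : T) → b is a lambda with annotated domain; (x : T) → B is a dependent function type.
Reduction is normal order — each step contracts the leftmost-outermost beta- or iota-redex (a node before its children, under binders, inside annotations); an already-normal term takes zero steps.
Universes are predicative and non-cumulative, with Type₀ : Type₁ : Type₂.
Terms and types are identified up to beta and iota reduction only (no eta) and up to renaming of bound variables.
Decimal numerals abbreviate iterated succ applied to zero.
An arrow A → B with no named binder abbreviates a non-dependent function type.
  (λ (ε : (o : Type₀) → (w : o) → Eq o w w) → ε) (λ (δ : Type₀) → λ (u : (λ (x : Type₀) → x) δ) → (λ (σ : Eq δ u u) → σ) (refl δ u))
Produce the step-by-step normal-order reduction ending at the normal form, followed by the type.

reduction (normal order):
  (λ (ε : (o : Type₀) → (w : o) → Eq o w w) → ε) (λ (δ : Type₀) → λ (u : (λ (x : Type₀) → x) δ) → (λ (σ : Eq δ u u) → σ) (refl δ u))
  ~> λ (ε : Type₀) → λ (o : (λ (w : Type₀) → w) ε) → (λ (δ : Eq ε o o) → δ) (refl ε o)
  ~> λ (ε : Type₀) → λ (o : ε) → (λ (w : Eq ε o o) → w) (refl ε o)
  ~> λ (ε : Type₀) → λ (o : ε) → refl ε o
type:
  (ε : Type₀) → (o : ε) → Eq ε o o


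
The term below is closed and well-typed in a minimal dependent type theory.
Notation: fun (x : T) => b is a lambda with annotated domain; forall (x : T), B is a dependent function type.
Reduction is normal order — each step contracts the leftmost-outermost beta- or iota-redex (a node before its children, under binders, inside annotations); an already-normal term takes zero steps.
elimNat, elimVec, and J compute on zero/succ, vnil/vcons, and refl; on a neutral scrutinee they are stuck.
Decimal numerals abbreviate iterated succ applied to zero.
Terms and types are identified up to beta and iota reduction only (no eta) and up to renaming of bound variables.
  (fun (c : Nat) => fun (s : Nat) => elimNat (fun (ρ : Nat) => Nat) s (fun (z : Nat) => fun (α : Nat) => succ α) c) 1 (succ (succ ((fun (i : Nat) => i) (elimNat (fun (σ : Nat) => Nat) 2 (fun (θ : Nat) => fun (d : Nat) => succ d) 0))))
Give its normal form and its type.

reduced normal form:
  5
inferred type:
  Nat


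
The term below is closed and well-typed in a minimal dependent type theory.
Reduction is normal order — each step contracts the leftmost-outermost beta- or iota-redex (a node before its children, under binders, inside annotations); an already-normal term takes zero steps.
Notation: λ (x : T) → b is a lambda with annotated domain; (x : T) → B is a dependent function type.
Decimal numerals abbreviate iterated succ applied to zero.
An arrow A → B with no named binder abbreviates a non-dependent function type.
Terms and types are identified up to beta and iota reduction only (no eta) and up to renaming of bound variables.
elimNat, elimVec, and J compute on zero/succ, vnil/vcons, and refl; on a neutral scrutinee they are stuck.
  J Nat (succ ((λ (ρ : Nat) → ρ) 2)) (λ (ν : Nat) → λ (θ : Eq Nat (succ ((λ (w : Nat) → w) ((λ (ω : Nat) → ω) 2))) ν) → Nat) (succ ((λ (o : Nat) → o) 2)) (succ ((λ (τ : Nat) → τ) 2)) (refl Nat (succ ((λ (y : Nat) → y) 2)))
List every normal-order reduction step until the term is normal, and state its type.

normal-order reduction sequence:
  J Nat (succ ((λ (ρ : Nat) → ρ) 2)) (λ (ν : Nat) → λ (θ : Eq Nat (succ ((λ (w : Nat) → w) ((λ (ω : Nat) → ω) 2))) ν) → Nat) (succ ((λ (o : Nat) → o) 2)) (succ ((λ (τ : Nat) → τ) 2)) (refl Nat (succ ((λ (y : Nat) → y) 2)))
  ~> succ ((λ (ρ : Nat) → ρ) 2)
  ~> 3
inferred type:
  Nat


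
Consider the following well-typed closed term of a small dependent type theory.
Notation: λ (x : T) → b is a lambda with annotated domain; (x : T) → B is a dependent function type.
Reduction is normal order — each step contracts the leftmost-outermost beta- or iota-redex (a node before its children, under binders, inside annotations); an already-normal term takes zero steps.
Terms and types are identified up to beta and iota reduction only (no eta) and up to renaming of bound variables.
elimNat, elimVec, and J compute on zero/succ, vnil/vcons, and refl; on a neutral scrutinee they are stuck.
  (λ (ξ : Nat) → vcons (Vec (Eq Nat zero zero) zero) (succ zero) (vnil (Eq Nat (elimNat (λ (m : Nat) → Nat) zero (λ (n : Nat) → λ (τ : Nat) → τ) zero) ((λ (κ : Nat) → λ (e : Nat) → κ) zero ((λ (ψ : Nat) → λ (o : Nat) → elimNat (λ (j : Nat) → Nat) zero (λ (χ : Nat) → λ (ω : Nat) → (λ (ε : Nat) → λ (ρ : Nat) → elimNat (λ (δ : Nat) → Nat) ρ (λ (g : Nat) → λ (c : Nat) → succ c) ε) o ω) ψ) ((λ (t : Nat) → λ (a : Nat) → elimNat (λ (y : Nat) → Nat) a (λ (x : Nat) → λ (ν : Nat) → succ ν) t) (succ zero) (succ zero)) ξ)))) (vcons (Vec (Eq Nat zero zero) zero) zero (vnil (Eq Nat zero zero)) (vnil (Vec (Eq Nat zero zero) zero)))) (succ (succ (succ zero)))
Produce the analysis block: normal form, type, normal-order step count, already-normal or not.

normal form:
  vcons (Vec (Eq Nat zero zero) zero) (succ zero) (vnil (Eq Nat zero zero)) (vcons (Vec (Eq Nat zero zero) zero) zero (vnil (Eq Nat zero zero)) (vnil (Vec (Eq Nat zero zero) zero)))
type:
  Vec (Vec (Eq Nat zero zero) zero) (succ (succ zero))
reduction steps (normal order): 4
already normal: no
first redex: a beta-redex


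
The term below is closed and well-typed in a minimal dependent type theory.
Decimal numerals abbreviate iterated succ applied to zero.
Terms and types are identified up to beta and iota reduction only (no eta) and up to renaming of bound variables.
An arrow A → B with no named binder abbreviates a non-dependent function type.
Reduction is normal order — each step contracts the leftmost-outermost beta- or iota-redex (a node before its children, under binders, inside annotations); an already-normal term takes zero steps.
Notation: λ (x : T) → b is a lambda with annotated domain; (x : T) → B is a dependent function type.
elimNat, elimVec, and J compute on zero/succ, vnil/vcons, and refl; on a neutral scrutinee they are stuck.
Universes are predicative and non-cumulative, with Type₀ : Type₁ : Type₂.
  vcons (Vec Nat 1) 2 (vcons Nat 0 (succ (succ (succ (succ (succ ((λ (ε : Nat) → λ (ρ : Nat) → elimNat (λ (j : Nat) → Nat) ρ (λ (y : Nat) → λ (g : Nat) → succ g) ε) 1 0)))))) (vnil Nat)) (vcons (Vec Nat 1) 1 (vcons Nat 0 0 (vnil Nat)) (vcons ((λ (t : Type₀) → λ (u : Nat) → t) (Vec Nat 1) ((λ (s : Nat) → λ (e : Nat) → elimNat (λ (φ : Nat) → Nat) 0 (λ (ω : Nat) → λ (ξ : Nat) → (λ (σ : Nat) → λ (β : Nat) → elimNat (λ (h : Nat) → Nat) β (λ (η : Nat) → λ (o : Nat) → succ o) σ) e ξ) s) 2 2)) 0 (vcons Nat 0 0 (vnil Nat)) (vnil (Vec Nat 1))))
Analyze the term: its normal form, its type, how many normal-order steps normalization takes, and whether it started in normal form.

reduced normal form:
  vcons (Vec Nat 1) 2 (vcons Nat 0 6 (vnil Nat)) (vcons (Vec Nat 1) 1 (vcons Nat 0 0 (vnil Nat)) (vcons (Vec Nat 1) 0 (vcons Nat 0 0 (vnil Nat)) (vnil (Vec Nat 1))))
type:
  Vec (Vec Nat 1) 3
steps to reach normal form (normal order): 8
started in normal form: no
first redex: a beta-redex


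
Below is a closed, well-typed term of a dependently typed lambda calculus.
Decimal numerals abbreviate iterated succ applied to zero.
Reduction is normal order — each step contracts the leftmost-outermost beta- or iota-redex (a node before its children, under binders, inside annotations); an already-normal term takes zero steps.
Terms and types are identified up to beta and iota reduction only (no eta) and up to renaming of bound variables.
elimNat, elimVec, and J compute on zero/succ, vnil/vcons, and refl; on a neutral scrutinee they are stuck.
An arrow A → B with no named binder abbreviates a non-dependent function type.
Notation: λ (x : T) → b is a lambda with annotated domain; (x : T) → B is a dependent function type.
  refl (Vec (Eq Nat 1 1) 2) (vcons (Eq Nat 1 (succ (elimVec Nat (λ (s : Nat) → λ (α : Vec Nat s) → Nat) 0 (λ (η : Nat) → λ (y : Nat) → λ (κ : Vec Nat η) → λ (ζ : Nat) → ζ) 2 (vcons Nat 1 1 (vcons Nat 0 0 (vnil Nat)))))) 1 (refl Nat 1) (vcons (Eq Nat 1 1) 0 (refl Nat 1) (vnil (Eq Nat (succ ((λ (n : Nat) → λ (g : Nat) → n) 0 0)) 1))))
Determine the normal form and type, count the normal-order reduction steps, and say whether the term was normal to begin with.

normal form:
  refl (Vec (Eq Nat 1 1) 2) (vcons (Eq Nat 1 1) 1 (refl Nat 1) (vcons (Eq Nat 1 1) 0 (refl Nat 1) (vnil (Eq Nat 1 1))))
the term's type:
  Eq (Vec (Eq Nat 1 1) 2) (vcons (Eq Nat 1 1) 1 (refl Nat 1) (vcons (Eq Nat 1 1) 0 (refl Nat 1) (vnil (Eq Nat 1 1)))) (vcons (Eq Nat 1 1) 1 (refl Nat 1) (vcons (Eq Nat 1 1) 0 (refl Nat 1) (vnil (Eq Nat 1 1))))
normal-order step count: 13
term was already normal: no
first contracted redex: an elimVec iota-redex


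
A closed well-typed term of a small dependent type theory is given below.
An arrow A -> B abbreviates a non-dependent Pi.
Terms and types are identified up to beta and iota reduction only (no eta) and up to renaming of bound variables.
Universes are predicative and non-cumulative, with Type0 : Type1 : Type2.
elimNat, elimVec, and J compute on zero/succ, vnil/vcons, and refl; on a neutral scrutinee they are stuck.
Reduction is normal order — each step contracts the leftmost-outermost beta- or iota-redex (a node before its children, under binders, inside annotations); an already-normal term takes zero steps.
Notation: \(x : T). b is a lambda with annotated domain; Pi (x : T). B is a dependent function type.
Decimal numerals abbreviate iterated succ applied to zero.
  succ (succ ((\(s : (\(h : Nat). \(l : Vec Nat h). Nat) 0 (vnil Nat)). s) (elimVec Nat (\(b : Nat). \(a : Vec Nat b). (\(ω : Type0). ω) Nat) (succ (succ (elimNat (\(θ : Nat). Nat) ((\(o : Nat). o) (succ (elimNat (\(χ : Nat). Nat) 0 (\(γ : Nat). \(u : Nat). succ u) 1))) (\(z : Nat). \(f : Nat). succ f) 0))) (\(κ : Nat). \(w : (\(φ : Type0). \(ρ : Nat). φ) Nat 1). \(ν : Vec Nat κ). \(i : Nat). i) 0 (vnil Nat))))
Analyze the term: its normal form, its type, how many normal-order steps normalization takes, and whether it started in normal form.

normal form:
  6
type:
  Nat
normal-order step count: 8
already normal: no
first contracted redex: a beta-redex


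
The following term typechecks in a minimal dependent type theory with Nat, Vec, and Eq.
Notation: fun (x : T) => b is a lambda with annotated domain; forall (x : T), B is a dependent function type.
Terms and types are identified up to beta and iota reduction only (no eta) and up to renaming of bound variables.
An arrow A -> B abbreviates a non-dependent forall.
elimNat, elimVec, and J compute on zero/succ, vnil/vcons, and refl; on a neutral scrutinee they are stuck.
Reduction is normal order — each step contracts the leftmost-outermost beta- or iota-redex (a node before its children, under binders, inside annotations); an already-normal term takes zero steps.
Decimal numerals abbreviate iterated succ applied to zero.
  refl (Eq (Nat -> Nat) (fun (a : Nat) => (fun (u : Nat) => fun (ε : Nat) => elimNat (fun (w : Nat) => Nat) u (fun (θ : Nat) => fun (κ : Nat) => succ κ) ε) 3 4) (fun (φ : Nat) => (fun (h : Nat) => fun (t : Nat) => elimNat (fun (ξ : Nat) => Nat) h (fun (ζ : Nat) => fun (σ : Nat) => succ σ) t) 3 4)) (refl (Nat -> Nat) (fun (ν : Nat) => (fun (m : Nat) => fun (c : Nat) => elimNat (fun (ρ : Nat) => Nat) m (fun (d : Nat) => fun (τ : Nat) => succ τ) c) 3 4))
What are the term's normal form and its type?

resulting normal form:
  refl (Eq (Nat -> Nat) (fun (a : Nat) => 7) (fun (u : Nat) => 7)) (refl (Nat -> Nat) (fun (ε : Nat) => 7))
inferred type:
  Eq (Eq (Nat -> Nat) (fun (a : Nat) => 7) (fun (u : Nat) => 7)) (refl (Nat -> Nat) (fun (ε : Nat) => 7)) (refl (Nat -> Nat) (fun (w : Nat) => 7))


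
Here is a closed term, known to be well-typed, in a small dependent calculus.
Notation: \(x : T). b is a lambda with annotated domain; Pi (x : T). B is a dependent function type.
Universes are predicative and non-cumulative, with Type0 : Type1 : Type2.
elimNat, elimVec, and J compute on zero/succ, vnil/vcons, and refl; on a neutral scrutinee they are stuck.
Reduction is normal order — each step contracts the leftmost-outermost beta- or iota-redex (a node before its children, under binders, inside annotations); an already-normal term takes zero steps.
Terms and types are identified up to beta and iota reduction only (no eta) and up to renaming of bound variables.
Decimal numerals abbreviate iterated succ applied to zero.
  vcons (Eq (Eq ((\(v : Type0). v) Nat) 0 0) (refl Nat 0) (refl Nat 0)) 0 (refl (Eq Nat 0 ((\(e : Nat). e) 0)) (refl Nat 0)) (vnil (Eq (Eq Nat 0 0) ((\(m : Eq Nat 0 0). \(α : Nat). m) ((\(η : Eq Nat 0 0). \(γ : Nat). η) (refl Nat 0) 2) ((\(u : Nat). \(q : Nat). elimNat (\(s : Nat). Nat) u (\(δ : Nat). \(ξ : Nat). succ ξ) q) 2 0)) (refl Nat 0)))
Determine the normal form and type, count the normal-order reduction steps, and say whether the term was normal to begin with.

resulting normal form:
  vcons (Eq (Eq Nat 0 0) (refl Nat 0) (refl Nat 0)) 0 (refl (Eq Nat 0 0) (refl Nat 0)) (vnil (Eq (Eq Nat 0 0) (refl Nat 0) (refl Nat 0)))
inferred type:
  Vec (Eq (Eq Nat 0 0) (refl Nat 0) (refl Nat 0)) 1
normal-order step count: 6
started in normal form: no
first redex: a beta-redex


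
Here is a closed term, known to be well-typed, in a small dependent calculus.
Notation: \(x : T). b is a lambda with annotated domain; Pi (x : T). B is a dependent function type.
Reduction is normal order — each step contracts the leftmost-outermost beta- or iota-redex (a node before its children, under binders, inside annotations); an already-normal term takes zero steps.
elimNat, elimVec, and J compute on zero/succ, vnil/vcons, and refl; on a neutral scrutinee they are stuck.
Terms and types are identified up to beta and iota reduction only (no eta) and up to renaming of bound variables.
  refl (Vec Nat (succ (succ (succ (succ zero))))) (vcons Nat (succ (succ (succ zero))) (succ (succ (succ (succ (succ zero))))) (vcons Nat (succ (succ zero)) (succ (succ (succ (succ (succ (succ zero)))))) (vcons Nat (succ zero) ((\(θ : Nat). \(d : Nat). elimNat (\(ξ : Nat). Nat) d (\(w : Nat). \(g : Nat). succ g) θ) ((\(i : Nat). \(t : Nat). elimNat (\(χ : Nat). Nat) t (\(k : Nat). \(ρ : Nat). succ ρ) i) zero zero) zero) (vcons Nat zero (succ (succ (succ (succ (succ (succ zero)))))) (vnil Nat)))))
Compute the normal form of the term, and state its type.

normal form:
  refl (Vec Nat (succ (succ (succ (succ zero))))) (vcons Nat (succ (succ (succ zero))) (succ (succ (succ (succ (succ zero))))) (vcons Nat (succ (succ zero)) (succ (succ (succ (succ (succ (succ zero)))))) (vcons Nat (succ zero) zero (vcons Nat zero (succ (succ (succ (succ (succ (succ zero)))))) (vnil Nat)))))
the term's type:
  Eq (Vec Nat (succ (succ (succ (succ zero))))) (vcons Nat (succ (succ (succ zero))) (succ (succ (succ (succ (succ zero))))) (vcons Nat (succ (succ zero)) (succ (succ (succ (succ (succ (succ zero)))))) (vcons Nat (succ zero) zero (vcons Nat zero (succ (succ (succ (succ (succ (succ zero)))))) (vnil Nat))))) (vcons Nat (succ (succ (succ zero))) (succ (succ (succ (succ (succ zero))))) (vcons Nat (succ (succ zero)) (succ (succ (succ (succ (succ (succ zero)))))) (vcons Nat (succ zero) zero (vcons Nat zero (succ (succ (succ (succ (succ (succ zero)))))) (vnil Nat)))))
observation: 6 normal-order steps normalize the term, beginning with a beta-redex.


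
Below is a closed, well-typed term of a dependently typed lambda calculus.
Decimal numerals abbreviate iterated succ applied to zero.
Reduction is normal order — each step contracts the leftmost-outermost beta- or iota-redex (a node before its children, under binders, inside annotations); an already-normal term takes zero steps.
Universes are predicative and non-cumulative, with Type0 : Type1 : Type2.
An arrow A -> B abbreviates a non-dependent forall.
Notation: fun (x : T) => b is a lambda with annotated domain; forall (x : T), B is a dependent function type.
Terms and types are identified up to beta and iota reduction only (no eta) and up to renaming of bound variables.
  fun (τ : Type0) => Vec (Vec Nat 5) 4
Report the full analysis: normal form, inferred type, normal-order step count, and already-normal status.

reduced normal form:
  fun (τ : Type0) => Vec (Vec Nat 5) 4
type:
  Type0 -> Type0
steps to reach normal form (normal order): 0
already normal: yes


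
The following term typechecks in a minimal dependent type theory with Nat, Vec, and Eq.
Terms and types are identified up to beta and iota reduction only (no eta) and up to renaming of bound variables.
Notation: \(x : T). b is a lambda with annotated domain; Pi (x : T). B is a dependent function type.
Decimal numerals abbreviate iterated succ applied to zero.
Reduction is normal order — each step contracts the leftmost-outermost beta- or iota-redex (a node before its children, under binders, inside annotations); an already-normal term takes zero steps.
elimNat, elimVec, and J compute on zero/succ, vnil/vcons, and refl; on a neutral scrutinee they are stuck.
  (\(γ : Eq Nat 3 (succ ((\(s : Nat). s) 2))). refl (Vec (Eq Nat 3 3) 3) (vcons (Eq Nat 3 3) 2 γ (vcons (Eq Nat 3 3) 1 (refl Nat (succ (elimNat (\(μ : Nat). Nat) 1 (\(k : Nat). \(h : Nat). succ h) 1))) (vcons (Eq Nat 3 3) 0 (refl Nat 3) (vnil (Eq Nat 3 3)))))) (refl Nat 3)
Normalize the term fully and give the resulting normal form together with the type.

resulting normal form:
  refl (Vec (Eq Nat 3 3) 3) (vcons (Eq Nat 3 3) 2 (refl Nat 3) (vcons (Eq Nat 3 3) 1 (refl Nat 3) (vcons (Eq Nat 3 3) 0 (refl Nat 3) (vnil (Eq Nat 3 3)))))
the term's type:
  Eq (Vec (Eq Nat 3 3) 3) (vcons (Eq Nat 3 3) 2 (refl Nat 3) (vcons (Eq Nat 3 3) 1 (refl Nat 3) (vcons (Eq Nat 3 3) 0 (refl Nat 3) (vnil (Eq Nat 3 3))))) (vcons (Eq Nat 3 3) 2 (refl Nat 3) (vcons (Eq Nat 3 3) 1 (refl Nat 3) (vcons (Eq Nat 3 3) 0 (refl Nat 3) (vnil (Eq Nat 3 3)))))


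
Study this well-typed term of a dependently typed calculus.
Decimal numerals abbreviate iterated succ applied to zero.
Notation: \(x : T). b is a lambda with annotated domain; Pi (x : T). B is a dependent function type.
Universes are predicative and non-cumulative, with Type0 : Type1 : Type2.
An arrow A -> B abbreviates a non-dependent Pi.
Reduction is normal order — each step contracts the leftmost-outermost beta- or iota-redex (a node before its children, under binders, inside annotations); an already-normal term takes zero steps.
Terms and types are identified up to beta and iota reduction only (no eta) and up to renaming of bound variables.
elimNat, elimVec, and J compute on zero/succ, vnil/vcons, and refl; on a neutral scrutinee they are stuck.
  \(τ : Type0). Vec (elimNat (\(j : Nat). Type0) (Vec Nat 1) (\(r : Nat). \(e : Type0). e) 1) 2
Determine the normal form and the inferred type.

normal form:
  \(τ : Type0). Vec (Vec Nat 1) 2
the term's type:
  Type0 -> Type0
observation: the leftmost-outermost redex is an elimNat iota-redex, and normalization takes 4 steps.


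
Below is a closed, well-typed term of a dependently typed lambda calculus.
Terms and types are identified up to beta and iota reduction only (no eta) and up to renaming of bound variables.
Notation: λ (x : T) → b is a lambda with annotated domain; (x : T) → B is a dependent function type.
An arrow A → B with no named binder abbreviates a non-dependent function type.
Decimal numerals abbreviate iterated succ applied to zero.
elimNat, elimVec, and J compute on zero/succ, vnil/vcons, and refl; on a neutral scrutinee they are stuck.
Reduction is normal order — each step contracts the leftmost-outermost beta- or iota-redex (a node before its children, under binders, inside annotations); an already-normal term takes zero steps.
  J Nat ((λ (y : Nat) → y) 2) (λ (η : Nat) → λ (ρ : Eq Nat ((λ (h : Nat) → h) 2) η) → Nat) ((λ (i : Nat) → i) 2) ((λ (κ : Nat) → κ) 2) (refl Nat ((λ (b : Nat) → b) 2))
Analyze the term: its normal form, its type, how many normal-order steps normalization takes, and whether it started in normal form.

reduced normal form:
  2
the term's type:
  Nat
steps to reach normal form (normal order): 2
term was already normal: no
first contracted redex: a J iota-redex


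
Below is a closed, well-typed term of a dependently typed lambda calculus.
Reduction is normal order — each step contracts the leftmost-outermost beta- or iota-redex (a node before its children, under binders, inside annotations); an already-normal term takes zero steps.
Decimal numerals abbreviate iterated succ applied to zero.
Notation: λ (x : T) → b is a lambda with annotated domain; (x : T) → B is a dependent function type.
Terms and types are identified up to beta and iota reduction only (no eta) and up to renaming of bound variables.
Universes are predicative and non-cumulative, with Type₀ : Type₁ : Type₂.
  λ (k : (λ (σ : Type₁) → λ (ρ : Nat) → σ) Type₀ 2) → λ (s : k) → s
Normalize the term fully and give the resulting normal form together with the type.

resulting normal form:
  λ (k : Type₀) → λ (σ : k) → σ
inferred type:
  (k : Type₀) → (σ : k) → k
observation: reduction starts at a beta-redex, and 2 normal-order steps reach the normal form.


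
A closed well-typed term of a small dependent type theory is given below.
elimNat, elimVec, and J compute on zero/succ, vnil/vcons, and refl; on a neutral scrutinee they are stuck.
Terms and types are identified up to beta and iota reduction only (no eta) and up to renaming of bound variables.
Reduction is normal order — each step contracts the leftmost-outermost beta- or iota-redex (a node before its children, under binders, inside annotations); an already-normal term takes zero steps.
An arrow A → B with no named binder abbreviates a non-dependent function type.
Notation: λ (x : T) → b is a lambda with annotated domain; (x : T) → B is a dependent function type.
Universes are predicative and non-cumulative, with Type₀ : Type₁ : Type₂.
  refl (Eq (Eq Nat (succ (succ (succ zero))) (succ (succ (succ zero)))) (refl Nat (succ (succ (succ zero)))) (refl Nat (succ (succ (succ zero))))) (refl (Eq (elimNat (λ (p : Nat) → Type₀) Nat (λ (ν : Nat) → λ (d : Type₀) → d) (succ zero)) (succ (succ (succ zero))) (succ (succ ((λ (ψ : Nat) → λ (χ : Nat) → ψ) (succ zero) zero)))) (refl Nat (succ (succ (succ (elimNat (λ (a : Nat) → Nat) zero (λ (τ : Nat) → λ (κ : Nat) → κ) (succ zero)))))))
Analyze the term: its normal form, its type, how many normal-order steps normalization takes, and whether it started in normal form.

reduced normal form:
  refl (Eq (Eq Nat (succ (succ (succ zero))) (succ (succ (succ zero)))) (refl Nat (succ (succ (succ zero)))) (refl Nat (succ (succ (succ zero))))) (refl (Eq Nat (succ (succ (succ zero))) (succ (succ (succ zero)))) (refl Nat (succ (succ (succ zero)))))
type:
  Eq (Eq (Eq Nat (succ (succ (succ zero))) (succ (succ (succ zero)))) (refl Nat (succ (succ (succ zero)))) (refl Nat (succ (succ (succ zero))))) (refl (Eq Nat (succ (succ (succ zero))) (succ (succ (succ zero)))) (refl Nat (succ (succ (succ zero))))) (refl (Eq Nat (succ (succ (succ zero))) (succ (succ (succ zero)))) (refl Nat (succ (succ (succ zero)))))
normal-order step count: 10
already normal: no
first redex: an elimNat iota-redex


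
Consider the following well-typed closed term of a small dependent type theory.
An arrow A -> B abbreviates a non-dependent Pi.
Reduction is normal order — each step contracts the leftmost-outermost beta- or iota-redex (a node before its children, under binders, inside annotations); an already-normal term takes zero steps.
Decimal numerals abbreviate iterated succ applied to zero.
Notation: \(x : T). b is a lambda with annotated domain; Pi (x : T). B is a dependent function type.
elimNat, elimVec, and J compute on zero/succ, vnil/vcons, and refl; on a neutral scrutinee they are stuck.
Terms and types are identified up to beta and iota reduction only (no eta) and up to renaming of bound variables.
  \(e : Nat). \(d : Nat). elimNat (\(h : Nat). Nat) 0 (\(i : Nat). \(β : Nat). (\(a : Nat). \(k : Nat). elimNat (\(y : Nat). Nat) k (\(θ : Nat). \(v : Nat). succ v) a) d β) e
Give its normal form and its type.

normal form:
  \(e : Nat). \(d : Nat). elimNat (\(h : Nat). Nat) 0 (\(i : Nat). \(β : Nat). elimNat (\(a : Nat). Nat) β (\(k : Nat). \(y : Nat). succ y) d) e
type:
  Nat -> Nat -> Nat


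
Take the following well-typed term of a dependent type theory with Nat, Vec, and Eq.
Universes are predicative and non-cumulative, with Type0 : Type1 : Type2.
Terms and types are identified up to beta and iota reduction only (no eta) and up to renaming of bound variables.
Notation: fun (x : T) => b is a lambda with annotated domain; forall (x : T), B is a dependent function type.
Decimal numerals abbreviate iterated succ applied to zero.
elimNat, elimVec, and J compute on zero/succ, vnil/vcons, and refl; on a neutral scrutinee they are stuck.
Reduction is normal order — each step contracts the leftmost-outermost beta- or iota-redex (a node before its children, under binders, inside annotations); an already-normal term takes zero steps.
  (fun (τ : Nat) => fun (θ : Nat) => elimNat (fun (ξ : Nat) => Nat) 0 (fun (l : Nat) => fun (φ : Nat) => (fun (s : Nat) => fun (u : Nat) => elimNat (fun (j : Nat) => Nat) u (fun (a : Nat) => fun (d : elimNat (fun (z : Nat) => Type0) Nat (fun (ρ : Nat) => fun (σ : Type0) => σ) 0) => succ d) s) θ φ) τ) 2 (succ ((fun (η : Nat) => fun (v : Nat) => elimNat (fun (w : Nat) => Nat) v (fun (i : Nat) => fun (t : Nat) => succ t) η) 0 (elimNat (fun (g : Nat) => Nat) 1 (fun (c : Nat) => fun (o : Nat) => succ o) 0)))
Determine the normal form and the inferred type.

resulting normal form:
  4
the term's type:
  Nat


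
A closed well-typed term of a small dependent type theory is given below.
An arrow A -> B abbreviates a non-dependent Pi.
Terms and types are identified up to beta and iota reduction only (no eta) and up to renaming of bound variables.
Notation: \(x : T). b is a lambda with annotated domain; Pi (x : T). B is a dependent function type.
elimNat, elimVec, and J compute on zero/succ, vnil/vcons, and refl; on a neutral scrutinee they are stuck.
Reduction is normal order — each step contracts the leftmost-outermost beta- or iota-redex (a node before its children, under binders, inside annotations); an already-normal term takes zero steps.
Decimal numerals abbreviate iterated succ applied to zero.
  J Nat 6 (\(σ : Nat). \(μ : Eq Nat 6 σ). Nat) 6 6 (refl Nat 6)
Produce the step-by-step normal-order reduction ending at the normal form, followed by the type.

reduction (normal order):
  J Nat 6 (\(σ : Nat). \(μ : Eq Nat 6 σ). Nat) 6 6 (refl Nat 6)
  ~> 6
inferred type:
  Nat


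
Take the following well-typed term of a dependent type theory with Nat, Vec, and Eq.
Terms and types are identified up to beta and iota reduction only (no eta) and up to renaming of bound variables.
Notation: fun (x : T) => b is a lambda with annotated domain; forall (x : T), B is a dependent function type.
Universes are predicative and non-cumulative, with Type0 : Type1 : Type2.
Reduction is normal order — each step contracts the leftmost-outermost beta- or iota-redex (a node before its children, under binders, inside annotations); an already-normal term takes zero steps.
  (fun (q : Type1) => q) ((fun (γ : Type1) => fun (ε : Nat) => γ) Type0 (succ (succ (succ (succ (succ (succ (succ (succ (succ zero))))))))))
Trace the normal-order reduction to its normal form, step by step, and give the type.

normal-order reduction sequence:
  (fun (q : Type1) => q) ((fun (γ : Type1) => fun (ε : Nat) => γ) Type0 (succ (succ (succ (succ (succ (succ (succ (succ (succ zero))))))))))
  ~> (fun (q : Type1) => fun (γ : Nat) => q) Type0 (succ (succ (succ (succ (succ (succ (succ (succ (succ zero)))))))))
  ~> (fun (q : Nat) => Type0) (succ (succ (succ (succ (succ (succ (succ (succ (succ zero)))))))))
  ~> Type0
inferred type:
  Type1


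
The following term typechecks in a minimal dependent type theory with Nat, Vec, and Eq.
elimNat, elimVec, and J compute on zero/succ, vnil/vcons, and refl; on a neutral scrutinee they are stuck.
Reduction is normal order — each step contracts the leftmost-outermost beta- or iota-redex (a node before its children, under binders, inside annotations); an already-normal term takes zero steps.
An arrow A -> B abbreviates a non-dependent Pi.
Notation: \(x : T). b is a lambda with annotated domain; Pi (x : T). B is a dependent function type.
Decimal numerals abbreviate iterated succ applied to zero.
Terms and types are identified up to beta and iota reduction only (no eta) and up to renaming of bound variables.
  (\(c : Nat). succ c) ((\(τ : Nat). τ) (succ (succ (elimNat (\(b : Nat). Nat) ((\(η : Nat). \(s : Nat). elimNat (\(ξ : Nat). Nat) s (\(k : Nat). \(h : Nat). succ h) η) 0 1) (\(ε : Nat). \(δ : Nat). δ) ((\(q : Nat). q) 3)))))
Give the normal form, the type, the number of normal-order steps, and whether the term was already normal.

resulting normal form:
  4
type:
  Nat
steps to reach normal form (normal order): 16
already normal: no
first redex: a beta-redex


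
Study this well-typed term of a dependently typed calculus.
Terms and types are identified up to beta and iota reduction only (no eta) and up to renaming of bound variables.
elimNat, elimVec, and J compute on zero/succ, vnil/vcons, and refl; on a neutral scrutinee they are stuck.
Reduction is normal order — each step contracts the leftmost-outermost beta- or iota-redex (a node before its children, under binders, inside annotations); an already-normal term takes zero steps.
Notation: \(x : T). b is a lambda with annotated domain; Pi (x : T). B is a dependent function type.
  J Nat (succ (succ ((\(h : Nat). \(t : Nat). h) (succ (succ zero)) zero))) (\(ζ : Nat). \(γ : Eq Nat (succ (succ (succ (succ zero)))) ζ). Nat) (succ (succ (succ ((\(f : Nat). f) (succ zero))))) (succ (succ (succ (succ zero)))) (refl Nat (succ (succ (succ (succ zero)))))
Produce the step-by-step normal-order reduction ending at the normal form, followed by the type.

reduction (normal order):
  J Nat (succ (succ ((\(h : Nat). \(t : Nat). h) (succ (succ zero)) zero))) (\(ζ : Nat). \(γ : Eq Nat (succ (succ (succ (succ zero)))) ζ). Nat) (succ (succ (succ ((\(f : Nat). f) (succ zero))))) (succ (succ (succ (succ zero)))) (refl Nat (succ (succ (succ (succ zero)))))
  ~> succ (succ (succ ((\(h : Nat). h) (succ zero))))
  ~> succ (succ (succ (succ zero)))
type:
  Nat


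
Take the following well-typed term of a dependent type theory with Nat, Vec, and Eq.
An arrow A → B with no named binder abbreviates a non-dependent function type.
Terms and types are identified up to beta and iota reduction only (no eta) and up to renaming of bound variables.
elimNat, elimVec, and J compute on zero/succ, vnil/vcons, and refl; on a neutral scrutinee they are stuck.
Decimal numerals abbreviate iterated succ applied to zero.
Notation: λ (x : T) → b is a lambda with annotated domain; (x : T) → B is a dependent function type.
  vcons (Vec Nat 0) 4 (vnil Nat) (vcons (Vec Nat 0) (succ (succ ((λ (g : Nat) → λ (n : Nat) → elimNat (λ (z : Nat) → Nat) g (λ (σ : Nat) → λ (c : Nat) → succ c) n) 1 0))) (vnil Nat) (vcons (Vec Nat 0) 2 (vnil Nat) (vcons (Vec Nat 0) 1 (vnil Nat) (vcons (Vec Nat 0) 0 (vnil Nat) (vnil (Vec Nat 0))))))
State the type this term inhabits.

inferred type:
  Vec (Vec Nat 0) 5


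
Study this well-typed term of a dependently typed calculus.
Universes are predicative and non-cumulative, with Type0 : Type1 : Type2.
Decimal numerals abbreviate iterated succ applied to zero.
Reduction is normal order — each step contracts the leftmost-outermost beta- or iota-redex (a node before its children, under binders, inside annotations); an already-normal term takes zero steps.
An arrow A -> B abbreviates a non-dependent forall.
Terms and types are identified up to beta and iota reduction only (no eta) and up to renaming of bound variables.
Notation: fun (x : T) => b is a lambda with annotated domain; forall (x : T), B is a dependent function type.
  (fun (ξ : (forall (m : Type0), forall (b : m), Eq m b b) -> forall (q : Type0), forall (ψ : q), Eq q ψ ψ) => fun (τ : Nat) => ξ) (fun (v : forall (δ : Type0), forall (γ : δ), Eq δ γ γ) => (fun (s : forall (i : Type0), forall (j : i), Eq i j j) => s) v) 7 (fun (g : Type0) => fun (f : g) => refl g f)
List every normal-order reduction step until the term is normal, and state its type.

reduction (normal order):
  (fun (ξ : (forall (m : Type0), forall (b : m), Eq m b b) -> forall (q : Type0), forall (ψ : q), Eq q ψ ψ) => fun (τ : Nat) => ξ) (fun (v : forall (δ : Type0), forall (γ : δ), Eq δ γ γ) => (fun (s : forall (i : Type0), forall (j : i), Eq i j j) => s) v) 7 (fun (g : Type0) => fun (f : g) => refl g f)
  ~> (fun (ξ : Nat) => fun (m : forall (b : Type0), forall (q : b), Eq b q q) => (fun (ψ : forall (τ : Type0), forall (v : τ), Eq τ v v) => ψ) m) 7 (fun (δ : Type0) => fun (γ : δ) => refl δ γ)
  ~> (fun (ξ : forall (m : Type0), forall (b : m), Eq m b b) => (fun (q : forall (ψ : Type0), forall (τ : ψ), Eq ψ τ τ) => q) ξ) (fun (v : Type0) => fun (δ : v) => refl v δ)
  ~> (fun (ξ : forall (m : Type0), forall (b : m), Eq m b b) => ξ) (fun (q : Type0) => fun (ψ : q) => refl q ψ)
  ~> fun (ξ : Type0) => fun (m : ξ) => refl ξ m
type:
  forall (ξ : Type0), forall (m : ξ), Eq ξ m m
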